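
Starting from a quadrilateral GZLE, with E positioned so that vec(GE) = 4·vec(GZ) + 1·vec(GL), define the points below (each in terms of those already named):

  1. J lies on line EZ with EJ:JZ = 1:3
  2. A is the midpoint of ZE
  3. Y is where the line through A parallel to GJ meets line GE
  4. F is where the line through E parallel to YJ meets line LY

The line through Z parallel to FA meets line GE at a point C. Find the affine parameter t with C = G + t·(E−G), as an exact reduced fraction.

t = -41/23

Set G = (0, 0), Z = (1, 0), L = (0, 1), E = (4, 1); any affine frame gives the same invariant.
1. J lies on line EZ with EJ:JZ = 1:3 ⇒ J = (13/4, 3/4)
2. A is the midpoint of ZE ⇒ A = (5/2, 1/2)
3. Y is where the line through A parallel to GJ meets line GE ⇒ Y = (-4, -1)
4. F is where the line through E parallel to YJ meets line LY ⇒ F = (-56/15, -13/15)
through Z parallel to FA: direction (187/30, 41/30); meets GE at C = (-164/23, -41/23)
C = G + t·(E−G) with t = -41/23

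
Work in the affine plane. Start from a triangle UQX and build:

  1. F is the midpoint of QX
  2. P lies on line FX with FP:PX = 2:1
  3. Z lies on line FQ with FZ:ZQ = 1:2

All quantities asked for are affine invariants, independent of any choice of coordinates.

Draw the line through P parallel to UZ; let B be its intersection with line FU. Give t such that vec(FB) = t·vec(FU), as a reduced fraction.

Set U = (0, 0), Q = (1, 0), X = (0, 1); any affine frame gives the same invariant.
1. F is the midpoint of QX ⇒ F = (1/2, 1/2)
2. P lies on line FX with FP:PX = 2:1 ⇒ P = (1/6, 5/6)
3. Z lies on line FQ with FZ:ZQ = 1:2 ⇒ Z = (2/3, 1/3)
through P parallel to UZ: direction (2/3, 1/3); meets FU at B = (3/2, 3/2)
B = F + t·(U−F) with t = -2

t = -2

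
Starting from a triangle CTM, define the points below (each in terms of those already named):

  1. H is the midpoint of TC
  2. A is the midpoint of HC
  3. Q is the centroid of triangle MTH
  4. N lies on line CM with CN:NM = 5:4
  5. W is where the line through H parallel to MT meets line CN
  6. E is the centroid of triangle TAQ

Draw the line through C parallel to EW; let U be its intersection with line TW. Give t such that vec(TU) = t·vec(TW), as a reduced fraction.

t = 4

Choose coordinates C = (0, 0), T = (1, 0), M = (0, 1).
1. H is the midpoint of TC ⇒ H = (1/2, 0)
2. A is the midpoint of HC ⇒ A = (1/4, 0)
3. Q is the centroid of triangle MTH ⇒ Q = (1/2, 1/3)
4. N lies on line CM with CN:NM = 5:4 ⇒ N = (0, 5/9)
5. W is where the line through H parallel to MT meets line CN ⇒ W = (0, 1/2)
6. E is the centroid of triangle TAQ ⇒ E = (7/12, 1/9)
through C parallel to EW: direction (-7/12, 7/18); meets TW at U = (-3, 2)
U = T + t·(W−T) with t = 4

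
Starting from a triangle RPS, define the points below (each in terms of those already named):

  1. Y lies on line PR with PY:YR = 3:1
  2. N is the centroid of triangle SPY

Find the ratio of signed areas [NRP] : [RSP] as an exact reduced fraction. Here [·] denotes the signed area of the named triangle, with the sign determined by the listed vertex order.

[NRP]:[RSP] = -1/3

Set R = (0, 0), P = (1, 0), S = (0, 1); any affine frame gives the same invariant.
1. Y lies on line PR with PY:YR = 3:1 ⇒ Y = (1/4, 0)
2. N is the centroid of triangle SPY ⇒ N = (5/12, 1/3)
2·[NRP] = 1/3, 2·[RSP] = -1
[NRP]:[RSP] = 1/3:-1 = -1/3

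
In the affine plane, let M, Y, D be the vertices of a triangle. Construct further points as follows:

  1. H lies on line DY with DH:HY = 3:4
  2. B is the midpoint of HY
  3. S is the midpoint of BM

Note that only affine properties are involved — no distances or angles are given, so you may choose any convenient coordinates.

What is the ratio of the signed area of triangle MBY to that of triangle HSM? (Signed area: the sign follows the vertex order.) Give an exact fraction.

[MBY]:[HSM] = 2

Work in coordinates with M = (0, 0), Y = (1, 0), D = (0, 1).
1. H lies on line DY with DH:HY = 3:4 ⇒ H = (3/7, 4/7)
2. B is the midpoint of HY ⇒ B = (5/7, 2/7)
3. S is the midpoint of BM ⇒ S = (5/14, 1/7)
2·[MBY] = -2/7, 2·[HSM] = -1/7
[MBY]:[HSM] = -2/7:-1/7 = 2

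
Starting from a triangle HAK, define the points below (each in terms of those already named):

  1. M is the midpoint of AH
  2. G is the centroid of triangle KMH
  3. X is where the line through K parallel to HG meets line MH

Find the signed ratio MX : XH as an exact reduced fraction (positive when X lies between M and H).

Set H = (0, 0), A = (1, 0), K = (0, 1); any affine frame gives the same invariant.
1. M is the midpoint of AH ⇒ M = (1/2, 0)
2. G is the centroid of triangle KMH ⇒ G = (1/6, 1/3)
3. X is where the line through K parallel to HG meets line MH ⇒ X = (-1/2, 0)
X = M + t·(H−M) with t = 2, so MX:XH = t:(1−t) = 2:-1

MX:XH = -2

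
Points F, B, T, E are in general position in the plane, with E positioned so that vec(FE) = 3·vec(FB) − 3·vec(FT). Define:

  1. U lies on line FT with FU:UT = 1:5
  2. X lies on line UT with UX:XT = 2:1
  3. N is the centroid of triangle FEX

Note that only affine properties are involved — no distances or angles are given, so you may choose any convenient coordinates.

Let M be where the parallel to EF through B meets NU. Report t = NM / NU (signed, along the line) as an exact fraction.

t = -41/4

Assign F = (0, 0), B = (1, 0), T = (0, 1), E = (3, -3) — the answer is frame-independent, so this choice is without loss of generality.
1. U lies on line FT with FU:UT = 1:5 ⇒ U = (0, 1/6)
2. X lies on line UT with UX:XT = 2:1 ⇒ X = (0, 13/18)
3. N is the centroid of triangle FEX ⇒ N = (1, -41/54)
through B parallel to EF: direction (-3, 3); meets NU at M = (45/4, -41/4)
M = N + t·(U−N) with t = -41/4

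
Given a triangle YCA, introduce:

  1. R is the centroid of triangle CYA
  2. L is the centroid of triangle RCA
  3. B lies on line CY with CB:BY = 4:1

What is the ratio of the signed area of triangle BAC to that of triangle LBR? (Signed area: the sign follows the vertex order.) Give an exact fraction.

Assign Y = (0, 0), C = (1, 0), A = (0, 1) — the answer is frame-independent, so this choice is without loss of generality.
1. R is the centroid of triangle CYA ⇒ R = (1/3, 1/3)
2. L is the centroid of triangle RCA ⇒ L = (4/9, 4/9)
3. B lies on line CY with CB:BY = 4:1 ⇒ B = (1/5, 0)
2·[BAC] = -4/5, 2·[LBR] = -1/45
[BAC]:[LBR] = -4/5:-1/45 = 36

[BAC]:[LBR] = 36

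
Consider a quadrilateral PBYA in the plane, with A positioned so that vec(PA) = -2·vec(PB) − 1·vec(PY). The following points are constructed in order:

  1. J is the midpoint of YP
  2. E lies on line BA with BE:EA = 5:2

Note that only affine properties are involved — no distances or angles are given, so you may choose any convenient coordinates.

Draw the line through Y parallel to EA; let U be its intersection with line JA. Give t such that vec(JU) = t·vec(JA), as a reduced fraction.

t = -3/5

Set P = (0, 0), B = (1, 0), Y = (0, 1), A = (-2, -1); any affine frame gives the same invariant.
1. J is the midpoint of YP ⇒ J = (0, 1/2)
2. E lies on line BA with BE:EA = 5:2 ⇒ E = (-8/7, -5/7)
through Y parallel to EA: direction (-6/7, -2/7); meets JA at U = (6/5, 7/5)
U = J + t·(A−J) with t = -3/5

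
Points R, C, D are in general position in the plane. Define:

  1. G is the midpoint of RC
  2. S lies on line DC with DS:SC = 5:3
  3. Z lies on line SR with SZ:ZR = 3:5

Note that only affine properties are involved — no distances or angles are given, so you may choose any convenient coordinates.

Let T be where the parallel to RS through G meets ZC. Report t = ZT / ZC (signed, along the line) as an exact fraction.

t = 1/2

Work in coordinates with R = (0, 0), C = (1, 0), D = (0, 1).
1. G is the midpoint of RC ⇒ G = (1/2, 0)
2. S lies on line DC with DS:SC = 5:3 ⇒ S = (5/8, 3/8)
3. Z lies on line SR with SZ:ZR = 3:5 ⇒ Z = (25/64, 15/64)
through G parallel to RS: direction (5/8, 3/8); meets ZC at T = (89/128, 15/128)
T = Z + t·(C−Z) with t = 1/2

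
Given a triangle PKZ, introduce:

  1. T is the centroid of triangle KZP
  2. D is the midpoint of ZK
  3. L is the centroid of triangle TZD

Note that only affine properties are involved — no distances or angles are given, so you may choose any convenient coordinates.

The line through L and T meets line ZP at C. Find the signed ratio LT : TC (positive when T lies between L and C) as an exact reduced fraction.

LT:TC = -1/6

Work in coordinates with P = (0, 0), K = (1, 0), Z = (0, 1).
1. T is the centroid of triangle KZP ⇒ T = (1/3, 1/3)
2. D is the midpoint of ZK ⇒ D = (1/2, 1/2)
3. L is the centroid of triangle TZD ⇒ L = (5/18, 11/18)
line LT meets ZP at C = (0, 2)
T = L + t·(C−L) with t = -1/5, so LT:TC = -1/5:6/5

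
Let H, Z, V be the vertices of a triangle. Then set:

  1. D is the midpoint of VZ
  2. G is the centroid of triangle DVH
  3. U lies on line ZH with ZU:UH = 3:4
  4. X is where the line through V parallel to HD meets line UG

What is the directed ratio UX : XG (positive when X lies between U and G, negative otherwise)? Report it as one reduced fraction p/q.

Work in coordinates with H = (0, 0), Z = (1, 0), V = (0, 1).
1. D is the midpoint of VZ ⇒ D = (1/2, 1/2)
2. G is the centroid of triangle DVH ⇒ G = (1/6, 1/2)
3. U lies on line ZH with ZU:UH = 3:4 ⇒ U = (4/7, 0)
4. X is where the line through V parallel to HD meets line UG ⇒ X = (-5/38, 33/38)
X = U + t·(G−U) with t = 33/19, so UX:XG = t:(1−t) = 33/19:-14/19

UX:XG = -33/14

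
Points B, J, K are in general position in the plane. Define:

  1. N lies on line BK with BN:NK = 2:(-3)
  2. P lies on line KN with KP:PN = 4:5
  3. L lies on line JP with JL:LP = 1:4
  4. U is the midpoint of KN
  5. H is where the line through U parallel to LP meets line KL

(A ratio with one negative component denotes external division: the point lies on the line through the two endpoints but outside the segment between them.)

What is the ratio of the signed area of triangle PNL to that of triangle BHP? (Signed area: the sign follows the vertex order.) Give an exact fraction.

[PNL]:[BHP] = -40/9

Work in coordinates with B = (0, 0), J = (1, 0), K = (0, 1).
1. N lies on line BK with BN:NK = 2:(-3) ⇒ N = (0, -2)
2. P lies on line KN with KP:PN = 4:5 ⇒ P = (0, -1/3)
3. L lies on line JP with JL:LP = 1:4 ⇒ L = (4/5, -1/15)
4. U is the midpoint of KN ⇒ U = (0, -1/2)
5. H is where the line through U parallel to LP meets line KL ⇒ H = (9/10, -1/5)
2·[PNL] = 4/3, 2·[BHP] = -3/10
[PNL]:[BHP] = 4/3:-3/10 = -40/9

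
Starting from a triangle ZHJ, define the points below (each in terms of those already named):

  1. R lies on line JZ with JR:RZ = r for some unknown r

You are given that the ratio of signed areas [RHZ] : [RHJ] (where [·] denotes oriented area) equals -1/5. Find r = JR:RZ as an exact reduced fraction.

Work in coordinates with Z = (0, 0), H = (1, 0), J = (0, 1).
1. With JR:RZ = r, write λ = r/(r+1) so R = J + λ·(Z−J); R is affine-linear in λ
Every point depending on R is an affine combination of R and λ-independent points, so each such coordinate is linear in λ; the λ² term in each signed area is a multiple of (Z−J)×(Z−J) = 0, so 2·[RHZ] and 2·[RHJ] are each linear in λ. Evaluating at λ=0 and λ=1:
  2·[RHZ] = λ − 1,   2·[RHJ] = λ
So [RHZ]:[RHJ] = (λ − 1) / (λ). Setting this equal to -1/5:
  λ − 1 = -1/5·(λ)  ⇒  λ = 5/6
Then r = λ/(1−λ) = (5/6)/(1/6) = 5. Check: with r = 5, R = (0, 1/6) and [RHZ]:[RHJ] = -1/5 as required.

r = 5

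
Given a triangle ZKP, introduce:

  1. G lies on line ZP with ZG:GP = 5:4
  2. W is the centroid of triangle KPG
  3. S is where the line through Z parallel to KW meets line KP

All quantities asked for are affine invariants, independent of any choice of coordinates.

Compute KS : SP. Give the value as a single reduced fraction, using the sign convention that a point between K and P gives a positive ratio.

KS:SP = -7/9

Choose coordinates Z = (0, 0), K = (1, 0), P = (0, 1).
1. G lies on line ZP with ZG:GP = 5:4 ⇒ G = (0, 5/9)
2. W is the centroid of triangle KPG ⇒ W = (1/3, 14/27)
3. S is where the line through Z parallel to KW meets line KP ⇒ S = (9/2, -7/2)
S = K + t·(P−K) with t = -7/2, so KS:SP = t:(1−t) = -7/2:9/2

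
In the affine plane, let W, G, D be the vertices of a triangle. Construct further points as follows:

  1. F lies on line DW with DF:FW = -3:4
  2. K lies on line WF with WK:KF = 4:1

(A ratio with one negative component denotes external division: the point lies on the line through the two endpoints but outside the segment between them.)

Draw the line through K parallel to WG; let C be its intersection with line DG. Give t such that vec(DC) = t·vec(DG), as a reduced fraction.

t = -11/5

Assign W = (0, 0), G = (1, 0), D = (0, 1) — the answer is frame-independent, so this choice is without loss of generality.
1. F lies on line DW with DF:FW = -3:4 ⇒ F = (0, 4)
2. K lies on line WF with WK:KF = 4:1 ⇒ K = (0, 16/5)
through K parallel to WG: direction (1, 0); meets DG at C = (-11/5, 16/5)
C = D + t·(G−D) with t = -11/5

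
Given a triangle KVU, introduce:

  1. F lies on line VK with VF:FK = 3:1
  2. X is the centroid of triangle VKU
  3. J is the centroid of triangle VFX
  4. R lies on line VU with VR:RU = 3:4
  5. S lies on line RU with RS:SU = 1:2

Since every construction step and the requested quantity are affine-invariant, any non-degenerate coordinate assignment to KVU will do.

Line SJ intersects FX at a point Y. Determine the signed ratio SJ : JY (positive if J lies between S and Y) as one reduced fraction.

Assign K = (0, 0), V = (1, 0), U = (0, 1) — the answer is frame-independent, so this choice is without loss of generality.
1. F lies on line VK with VF:FK = 3:1 ⇒ F = (1/4, 0)
2. X is the centroid of triangle VKU ⇒ X = (1/3, 1/3)
3. J is the centroid of triangle VFX ⇒ J = (19/36, 1/9)
4. R lies on line VU with VR:RU = 3:4 ⇒ R = (4/7, 3/7)
5. S lies on line RU with RS:SU = 1:2 ⇒ S = (8/21, 13/21)
line SJ meets FX at Y = (163/414, 119/207)
J = S + t·(Y−S) with t = 23/2, so SJ:JY = 23/2:-21/2

SJ:JY = -23/21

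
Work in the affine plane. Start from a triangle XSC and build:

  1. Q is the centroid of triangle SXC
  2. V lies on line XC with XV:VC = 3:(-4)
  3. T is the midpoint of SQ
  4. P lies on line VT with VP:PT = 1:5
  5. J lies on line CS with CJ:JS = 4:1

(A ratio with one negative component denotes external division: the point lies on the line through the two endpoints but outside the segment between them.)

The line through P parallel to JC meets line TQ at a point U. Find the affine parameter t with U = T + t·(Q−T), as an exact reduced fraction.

t = 115/6

Choose coordinates X = (0, 0), S = (1, 0), C = (0, 1).
1. Q is the centroid of triangle SXC ⇒ Q = (1/3, 1/3)
2. V lies on line XC with XV:VC = 3:(-4) ⇒ V = (0, -3)
3. T is the midpoint of SQ ⇒ T = (2/3, 1/6)
4. P lies on line VT with VP:PT = 1:5 ⇒ P = (1/9, -89/36)
5. J lies on line CS with CJ:JS = 4:1 ⇒ J = (4/5, 1/5)
through P parallel to JC: direction (-4/5, 4/5); meets TQ at U = (-103/18, 121/36)
U = T + t·(Q−T) with t = 115/6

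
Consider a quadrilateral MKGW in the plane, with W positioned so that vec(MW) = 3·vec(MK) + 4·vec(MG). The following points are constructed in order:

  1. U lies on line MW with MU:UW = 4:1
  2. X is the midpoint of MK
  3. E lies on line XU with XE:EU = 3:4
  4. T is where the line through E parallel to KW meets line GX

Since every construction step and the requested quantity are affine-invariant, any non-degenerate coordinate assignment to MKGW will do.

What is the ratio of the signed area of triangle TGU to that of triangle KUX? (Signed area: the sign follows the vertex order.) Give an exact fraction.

Assign M = (0, 0), K = (1, 0), G = (0, 1), W = (3, 4) — the answer is frame-independent, so this choice is without loss of generality.
1. U lies on line MW with MU:UW = 4:1 ⇒ U = (12/5, 16/5)
2. X is the midpoint of MK ⇒ X = (1/2, 0)
3. E lies on line XU with XE:EU = 3:4 ⇒ E = (46/35, 48/35)
4. T is where the line through E parallel to KW meets line GX ⇒ T = (79/140, -9/70)
2·[TGU] = -79/20, 2·[KUX] = 8/5
[TGU]:[KUX] = -79/20:8/5 = -79/32

[TGU]:[KUX] = -79/32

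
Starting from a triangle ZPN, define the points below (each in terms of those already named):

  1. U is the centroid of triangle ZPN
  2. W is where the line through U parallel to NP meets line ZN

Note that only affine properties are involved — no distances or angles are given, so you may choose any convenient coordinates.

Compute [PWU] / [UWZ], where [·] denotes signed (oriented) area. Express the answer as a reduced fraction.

Set Z = (0, 0), P = (1, 0), N = (0, 1); any affine frame gives the same invariant.
1. U is the centroid of triangle ZPN ⇒ U = (1/3, 1/3)
2. W is where the line through U parallel to NP meets line ZN ⇒ W = (0, 2/3)
2·[PWU] = 1/9, 2·[UWZ] = 2/9
[PWU]:[UWZ] = 1/9:2/9 = 1/2

[PWU]:[UWZ] = 1/2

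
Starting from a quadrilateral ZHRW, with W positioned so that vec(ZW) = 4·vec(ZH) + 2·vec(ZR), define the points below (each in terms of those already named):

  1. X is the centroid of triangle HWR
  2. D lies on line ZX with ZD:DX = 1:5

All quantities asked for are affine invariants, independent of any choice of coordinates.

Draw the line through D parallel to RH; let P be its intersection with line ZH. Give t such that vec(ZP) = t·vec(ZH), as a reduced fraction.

t = 4/9

Work in coordinates with Z = (0, 0), H = (1, 0), R = (0, 1), W = (4, 2).
1. X is the centroid of triangle HWR ⇒ X = (5/3, 1)
2. D lies on line ZX with ZD:DX = 1:5 ⇒ D = (5/18, 1/6)
through D parallel to RH: direction (1, -1); meets ZH at P = (4/9, 0)
P = Z + t·(H−Z) with t = 4/9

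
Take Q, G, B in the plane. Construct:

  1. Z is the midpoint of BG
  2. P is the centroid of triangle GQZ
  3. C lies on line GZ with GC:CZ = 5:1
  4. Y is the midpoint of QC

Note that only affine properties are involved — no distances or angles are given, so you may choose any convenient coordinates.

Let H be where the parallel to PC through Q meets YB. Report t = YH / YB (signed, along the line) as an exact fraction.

Choose coordinates Q = (0, 0), G = (1, 0), B = (0, 1).
1. Z is the midpoint of BG ⇒ Z = (1/2, 1/2)
2. P is the centroid of triangle GQZ ⇒ P = (1/2, 1/6)
3. C lies on line GZ with GC:CZ = 5:1 ⇒ C = (7/12, 5/12)
4. Y is the midpoint of QC ⇒ Y = (7/24, 5/24)
through Q parallel to PC: direction (1/12, 1/4); meets YB at H = (7/40, 21/40)
H = Y + t·(B−Y) with t = 2/5

t = 2/5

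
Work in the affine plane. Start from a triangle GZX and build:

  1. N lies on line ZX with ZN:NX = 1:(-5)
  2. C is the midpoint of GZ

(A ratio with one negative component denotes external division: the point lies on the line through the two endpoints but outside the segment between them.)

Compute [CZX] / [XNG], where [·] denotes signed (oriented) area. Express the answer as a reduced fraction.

Choose coordinates G = (0, 0), Z = (1, 0), X = (0, 1).
1. N lies on line ZX with ZN:NX = 1:(-5) ⇒ N = (5/4, -1/4)
2. C is the midpoint of GZ ⇒ C = (1/2, 0)
2·[CZX] = 1/2, 2·[XNG] = -5/4
[CZX]:[XNG] = 1/2:-5/4 = -2/5

[CZX]:[XNG] = -2/5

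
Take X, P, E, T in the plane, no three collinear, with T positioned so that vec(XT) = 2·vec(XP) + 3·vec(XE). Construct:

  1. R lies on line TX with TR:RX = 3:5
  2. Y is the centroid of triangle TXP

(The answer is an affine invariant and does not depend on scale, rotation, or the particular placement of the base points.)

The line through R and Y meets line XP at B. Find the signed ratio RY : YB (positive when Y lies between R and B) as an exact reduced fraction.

Assign X = (0, 0), P = (1, 0), E = (0, 1), T = (2, 3) — the answer is frame-independent, so this choice is without loss of generality.
1. R lies on line TX with TR:RX = 3:5 ⇒ R = (5/4, 15/8)
2. Y is the centroid of triangle TXP ⇒ Y = (1, 1)
line RY meets XP at B = (5/7, 0)
Y = R + t·(B−R) with t = 7/15, so RY:YB = 7/15:8/15

RY:YB = 7/8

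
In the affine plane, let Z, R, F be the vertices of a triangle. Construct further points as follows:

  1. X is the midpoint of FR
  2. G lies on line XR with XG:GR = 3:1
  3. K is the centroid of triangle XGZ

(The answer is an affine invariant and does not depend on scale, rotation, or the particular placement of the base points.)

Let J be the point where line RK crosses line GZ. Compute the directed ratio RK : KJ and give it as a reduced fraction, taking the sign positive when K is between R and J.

RK:KJ = -2

Set Z = (0, 0), R = (1, 0), F = (0, 1); any affine frame gives the same invariant.
1. X is the midpoint of FR ⇒ X = (1/2, 1/2)
2. G lies on line XR with XG:GR = 3:1 ⇒ G = (7/8, 1/8)
3. K is the centroid of triangle XGZ ⇒ K = (11/24, 5/24)
line RK meets GZ at J = (35/48, 5/48)
K = R + t·(J−R) with t = 2, so RK:KJ = 2:-1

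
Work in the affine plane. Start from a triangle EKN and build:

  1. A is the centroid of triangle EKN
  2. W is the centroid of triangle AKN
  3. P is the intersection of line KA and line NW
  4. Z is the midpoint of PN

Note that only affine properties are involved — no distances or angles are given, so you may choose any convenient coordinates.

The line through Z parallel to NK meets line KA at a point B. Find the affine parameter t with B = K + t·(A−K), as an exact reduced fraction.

Work in coordinates with E = (0, 0), K = (1, 0), N = (0, 1).
1. A is the centroid of triangle EKN ⇒ A = (1/3, 1/3)
2. W is the centroid of triangle AKN ⇒ W = (4/9, 4/9)
3. P is the intersection of line KA and line NW ⇒ P = (2/3, 1/6)
4. Z is the midpoint of PN ⇒ Z = (1/3, 7/12)
through Z parallel to NK: direction (1, -1); meets KA at B = (5/6, 1/12)
B = K + t·(A−K) with t = 1/4

t = 1/4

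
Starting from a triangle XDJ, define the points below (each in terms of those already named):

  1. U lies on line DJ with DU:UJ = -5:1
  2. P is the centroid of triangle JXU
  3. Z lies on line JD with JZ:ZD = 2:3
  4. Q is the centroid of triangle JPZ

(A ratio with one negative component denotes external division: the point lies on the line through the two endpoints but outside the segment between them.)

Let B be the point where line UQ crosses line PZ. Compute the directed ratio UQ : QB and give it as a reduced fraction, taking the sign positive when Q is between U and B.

Work in coordinates with X = (0, 0), D = (1, 0), J = (0, 1).
1. U lies on line DJ with DU:UJ = -5:1 ⇒ U = (-1/4, 5/4)
2. P is the centroid of triangle JXU ⇒ P = (-1/12, 3/4)
3. Z lies on line JD with JZ:ZD = 2:3 ⇒ Z = (2/5, 3/5)
4. Q is the centroid of triangle JPZ ⇒ Q = (19/180, 47/60)
line UQ meets PZ at B = (367/1860, 411/620)
Q = U + t·(B−U) with t = 31/39, so UQ:QB = 31/39:8/39

UQ:QB = 31/8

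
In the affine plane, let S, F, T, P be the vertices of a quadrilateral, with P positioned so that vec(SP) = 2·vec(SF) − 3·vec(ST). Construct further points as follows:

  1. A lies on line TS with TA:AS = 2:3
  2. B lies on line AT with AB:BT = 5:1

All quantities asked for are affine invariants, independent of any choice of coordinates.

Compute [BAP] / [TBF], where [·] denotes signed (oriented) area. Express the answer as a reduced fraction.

Choose coordinates S = (0, 0), F = (1, 0), T = (0, 1), P = (2, -3).
1. A lies on line TS with TA:AS = 2:3 ⇒ A = (0, 3/5)
2. B lies on line AT with AB:BT = 5:1 ⇒ B = (0, 14/15)
2·[BAP] = 2/3, 2·[TBF] = 1/15
[BAP]:[TBF] = 2/3:1/15 = 10

[BAP]:[TBF] = 10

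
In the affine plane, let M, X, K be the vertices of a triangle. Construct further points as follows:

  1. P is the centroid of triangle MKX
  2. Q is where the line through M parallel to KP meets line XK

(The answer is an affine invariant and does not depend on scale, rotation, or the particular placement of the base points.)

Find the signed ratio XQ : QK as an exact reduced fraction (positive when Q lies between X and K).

Work in coordinates with M = (0, 0), X = (1, 0), K = (0, 1).
1. P is the centroid of triangle MKX ⇒ P = (1/3, 1/3)
2. Q is where the line through M parallel to KP meets line XK ⇒ Q = (-1, 2)
Q = X + t·(K−X) with t = 2, so XQ:QK = t:(1−t) = 2:-1

XQ:QK = -2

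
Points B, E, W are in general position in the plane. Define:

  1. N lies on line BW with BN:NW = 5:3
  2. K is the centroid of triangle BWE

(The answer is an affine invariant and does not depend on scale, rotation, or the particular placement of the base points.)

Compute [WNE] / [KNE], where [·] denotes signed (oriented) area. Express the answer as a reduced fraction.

Choose coordinates B = (0, 0), E = (1, 0), W = (0, 1).
1. N lies on line BW with BN:NW = 5:3 ⇒ N = (0, 5/8)
2. K is the centroid of triangle BWE ⇒ K = (1/3, 1/3)
2·[WNE] = 3/8, 2·[KNE] = -1/12
[WNE]:[KNE] = 3/8:-1/12 = -9/2

[WNE]:[KNE] = -9/2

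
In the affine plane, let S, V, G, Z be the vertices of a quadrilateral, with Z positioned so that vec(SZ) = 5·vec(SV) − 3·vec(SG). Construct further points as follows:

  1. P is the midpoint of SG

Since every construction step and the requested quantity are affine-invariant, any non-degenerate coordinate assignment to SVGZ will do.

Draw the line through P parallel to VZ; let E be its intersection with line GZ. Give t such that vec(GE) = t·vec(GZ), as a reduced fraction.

Assign S = (0, 0), V = (1, 0), G = (0, 1), Z = (5, -3) — the answer is frame-independent, so this choice is without loss of generality.
1. P is the midpoint of SG ⇒ P = (0, 1/2)
through P parallel to VZ: direction (4, -3); meets GZ at E = (10, -7)
E = G + t·(Z−G) with t = 2

t = 2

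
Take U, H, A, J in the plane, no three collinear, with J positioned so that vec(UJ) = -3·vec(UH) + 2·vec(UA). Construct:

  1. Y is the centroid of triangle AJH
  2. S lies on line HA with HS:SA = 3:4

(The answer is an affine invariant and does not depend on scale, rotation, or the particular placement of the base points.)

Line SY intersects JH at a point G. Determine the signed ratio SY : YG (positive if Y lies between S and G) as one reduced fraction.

Set U = (0, 0), H = (1, 0), A = (0, 1), J = (-3, 2); any affine frame gives the same invariant.
1. Y is the centroid of triangle AJH ⇒ Y = (-2/3, 1)
2. S lies on line HA with HS:SA = 3:4 ⇒ S = (4/7, 3/7)
line SY meets JH at G = (-5, 3)
Y = S + t·(G−S) with t = 2/9, so SY:YG = 2/9:7/9

SY:YG = 2/7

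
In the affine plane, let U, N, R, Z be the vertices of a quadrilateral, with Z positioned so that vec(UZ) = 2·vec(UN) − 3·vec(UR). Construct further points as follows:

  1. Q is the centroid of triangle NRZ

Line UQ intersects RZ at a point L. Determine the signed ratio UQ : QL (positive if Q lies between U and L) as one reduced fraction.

Work in coordinates with U = (0, 0), N = (1, 0), R = (0, 1), Z = (2, -3).
1. Q is the centroid of triangle NRZ ⇒ Q = (1, -2/3)
line UQ meets RZ at L = (3/4, -1/2)
Q = U + t·(L−U) with t = 4/3, so UQ:QL = 4/3:-1/3

UQ:QL = -4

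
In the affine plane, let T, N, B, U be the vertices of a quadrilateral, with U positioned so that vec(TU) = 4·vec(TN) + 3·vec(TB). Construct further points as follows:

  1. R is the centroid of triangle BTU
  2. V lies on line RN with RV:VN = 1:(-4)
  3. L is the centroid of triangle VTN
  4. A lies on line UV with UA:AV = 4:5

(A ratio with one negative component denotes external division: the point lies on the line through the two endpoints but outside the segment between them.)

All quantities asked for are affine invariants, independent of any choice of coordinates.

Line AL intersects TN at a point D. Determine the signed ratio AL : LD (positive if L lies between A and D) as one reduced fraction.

AL:LD = 151/48

Set T = (0, 0), N = (1, 0), B = (0, 1), U = (4, 3); any affine frame gives the same invariant.
1. R is the centroid of triangle BTU ⇒ R = (4/3, 4/3)
2. V lies on line RN with RV:VN = 1:(-4) ⇒ V = (13/9, 16/9)
3. L is the centroid of triangle VTN ⇒ L = (22/27, 16/27)
4. A lies on line UV with UA:AV = 4:5 ⇒ A = (232/81, 199/81)
line AL meets TN at D = (74/453, 0)
L = A + t·(D−A) with t = 151/199, so AL:LD = 151/199:48/199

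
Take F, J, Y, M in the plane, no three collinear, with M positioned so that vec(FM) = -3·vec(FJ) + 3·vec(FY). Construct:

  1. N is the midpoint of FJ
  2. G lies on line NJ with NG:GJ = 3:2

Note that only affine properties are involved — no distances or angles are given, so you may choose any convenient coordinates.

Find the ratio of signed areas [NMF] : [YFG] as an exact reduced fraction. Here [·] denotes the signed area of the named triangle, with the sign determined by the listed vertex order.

Assign F = (0, 0), J = (1, 0), Y = (0, 1), M = (-3, 3) — the answer is frame-independent, so this choice is without loss of generality.
1. N is the midpoint of FJ ⇒ N = (1/2, 0)
2. G lies on line NJ with NG:GJ = 3:2 ⇒ G = (4/5, 0)
2·[NMF] = 3/2, 2·[YFG] = 4/5
[NMF]:[YFG] = 3/2:4/5 = 15/8

[NMF]:[YFG] = 15/8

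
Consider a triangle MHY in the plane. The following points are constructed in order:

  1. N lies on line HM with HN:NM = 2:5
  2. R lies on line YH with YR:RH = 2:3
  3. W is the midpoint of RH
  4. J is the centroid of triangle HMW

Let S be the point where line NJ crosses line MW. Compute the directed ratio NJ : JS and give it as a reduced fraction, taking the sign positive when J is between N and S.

NJ:JS = 8/7

Set M = (0, 0), H = (1, 0), Y = (0, 1); any affine frame gives the same invariant.
1. N lies on line HM with HN:NM = 2:5 ⇒ N = (5/7, 0)
2. R lies on line YH with YR:RH = 2:3 ⇒ R = (2/5, 3/5)
3. W is the midpoint of RH ⇒ W = (7/10, 3/10)
4. J is the centroid of triangle HMW ⇒ J = (17/30, 1/10)
line NJ meets MW at S = (7/16, 3/16)
J = N + t·(S−N) with t = 8/15, so NJ:JS = 8/15:7/15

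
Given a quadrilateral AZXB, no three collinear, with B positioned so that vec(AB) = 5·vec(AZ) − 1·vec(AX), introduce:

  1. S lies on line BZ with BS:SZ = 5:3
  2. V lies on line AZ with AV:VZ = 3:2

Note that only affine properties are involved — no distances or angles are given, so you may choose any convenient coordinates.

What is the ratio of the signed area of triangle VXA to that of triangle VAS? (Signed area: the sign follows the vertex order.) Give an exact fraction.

Work in coordinates with A = (0, 0), Z = (1, 0), X = (0, 1), B = (5, -1).
1. S lies on line BZ with BS:SZ = 5:3 ⇒ S = (5/2, -3/8)
2. V lies on line AZ with AV:VZ = 3:2 ⇒ V = (3/5, 0)
2·[VXA] = 3/5, 2·[VAS] = 9/40
[VXA]:[VAS] = 3/5:9/40 = 8/3

[VXA]:[VAS] = 8/3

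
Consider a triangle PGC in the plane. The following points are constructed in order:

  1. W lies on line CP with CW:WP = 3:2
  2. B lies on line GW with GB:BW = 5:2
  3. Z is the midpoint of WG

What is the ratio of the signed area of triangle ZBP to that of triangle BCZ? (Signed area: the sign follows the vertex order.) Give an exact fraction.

[ZBP]:[BCZ] = -2/3

Choose coordinates P = (0, 0), G = (1, 0), C = (0, 1).
1. W lies on line CP with CW:WP = 3:2 ⇒ W = (0, 2/5)
2. B lies on line GW with GB:BW = 5:2 ⇒ B = (2/7, 2/7)
3. Z is the midpoint of WG ⇒ Z = (1/2, 1/5)
2·[ZBP] = 3/35, 2·[BCZ] = -9/70
[ZBP]:[BCZ] = 3/35:-9/70 = -2/3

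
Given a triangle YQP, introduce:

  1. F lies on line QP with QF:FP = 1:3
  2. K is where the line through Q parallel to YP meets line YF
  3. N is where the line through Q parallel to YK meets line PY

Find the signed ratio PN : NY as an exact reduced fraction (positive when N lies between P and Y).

PN:NY = -4

Choose coordinates Y = (0, 0), Q = (1, 0), P = (0, 1).
1. F lies on line QP with QF:FP = 1:3 ⇒ F = (3/4, 1/4)
2. K is where the line through Q parallel to YP meets line YF ⇒ K = (1, 1/3)
3. N is where the line through Q parallel to YK meets line PY ⇒ N = (0, -1/3)
N = P + t·(Y−P) with t = 4/3, so PN:NY = t:(1−t) = 4/3:-1/3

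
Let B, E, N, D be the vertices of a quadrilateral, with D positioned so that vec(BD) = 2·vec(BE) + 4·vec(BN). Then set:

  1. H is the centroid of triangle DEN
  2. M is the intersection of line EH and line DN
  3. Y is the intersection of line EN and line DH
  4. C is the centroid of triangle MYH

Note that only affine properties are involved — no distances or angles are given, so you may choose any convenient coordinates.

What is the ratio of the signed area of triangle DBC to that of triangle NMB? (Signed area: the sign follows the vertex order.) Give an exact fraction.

Choose coordinates B = (0, 0), E = (1, 0), N = (0, 1), D = (2, 4).
1. H is the centroid of triangle DEN ⇒ H = (1, 5/3)
2. M is the intersection of line EH and line DN ⇒ M = (1, 5/2)
3. Y is the intersection of line EN and line DH ⇒ Y = (1/2, 1/2)
4. C is the centroid of triangle MYH ⇒ C = (5/6, 14/9)
2·[DBC] = 2/9, 2·[NMB] = -1
[DBC]:[NMB] = 2/9:-1 = -2/9

[DBC]:[NMB] = -2/9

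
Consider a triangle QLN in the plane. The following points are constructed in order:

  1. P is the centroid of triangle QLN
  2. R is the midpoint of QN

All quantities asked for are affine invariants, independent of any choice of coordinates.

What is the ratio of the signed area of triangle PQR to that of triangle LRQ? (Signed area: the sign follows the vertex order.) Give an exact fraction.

Assign Q = (0, 0), L = (1, 0), N = (0, 1) — the answer is frame-independent, so this choice is without loss of generality.
1. P is the centroid of triangle QLN ⇒ P = (1/3, 1/3)
2. R is the midpoint of QN ⇒ R = (0, 1/2)
2·[PQR] = -1/6, 2·[LRQ] = 1/2
[PQR]:[LRQ] = -1/6:1/2 = -1/3

[PQR]:[LRQ] = -1/3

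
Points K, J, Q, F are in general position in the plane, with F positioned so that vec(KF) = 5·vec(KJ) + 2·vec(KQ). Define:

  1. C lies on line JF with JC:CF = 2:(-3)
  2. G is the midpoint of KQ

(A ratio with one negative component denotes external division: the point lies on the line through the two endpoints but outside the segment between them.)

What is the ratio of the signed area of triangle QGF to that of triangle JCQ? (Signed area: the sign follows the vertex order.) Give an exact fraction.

Set K = (0, 0), J = (1, 0), Q = (0, 1), F = (5, 2); any affine frame gives the same invariant.
1. C lies on line JF with JC:CF = 2:(-3) ⇒ C = (-7, -4)
2. G is the midpoint of KQ ⇒ G = (0, 1/2)
2·[QGF] = 5/2, 2·[JCQ] = -12
[QGF]:[JCQ] = 5/2:-12 = -5/24

[QGF]:[JCQ] = -5/24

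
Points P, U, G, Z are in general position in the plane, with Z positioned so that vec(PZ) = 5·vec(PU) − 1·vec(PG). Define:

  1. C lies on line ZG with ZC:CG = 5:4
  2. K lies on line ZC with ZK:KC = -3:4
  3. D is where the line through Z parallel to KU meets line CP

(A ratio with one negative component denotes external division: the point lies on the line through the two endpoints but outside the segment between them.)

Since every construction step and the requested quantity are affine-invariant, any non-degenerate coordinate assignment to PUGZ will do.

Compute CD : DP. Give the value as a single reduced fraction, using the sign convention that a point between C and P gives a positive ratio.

CD:DP = 5/28

Assign P = (0, 0), U = (1, 0), G = (0, 1), Z = (5, -1) — the answer is frame-independent, so this choice is without loss of generality.
1. C lies on line ZG with ZC:CG = 5:4 ⇒ C = (20/9, 1/9)
2. K lies on line ZC with ZK:KC = -3:4 ⇒ K = (40/3, -13/3)
3. D is where the line through Z parallel to KU meets line CP ⇒ D = (560/297, 28/297)
D = C + t·(P−C) with t = 5/33, so CD:DP = t:(1−t) = 5/33:28/33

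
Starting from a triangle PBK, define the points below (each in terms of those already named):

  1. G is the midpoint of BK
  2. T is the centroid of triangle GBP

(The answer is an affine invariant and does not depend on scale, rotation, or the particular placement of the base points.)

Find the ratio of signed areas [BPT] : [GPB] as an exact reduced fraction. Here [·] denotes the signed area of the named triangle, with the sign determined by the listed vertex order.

[BPT]:[GPB] = -1/3

Choose coordinates P = (0, 0), B = (1, 0), K = (0, 1).
1. G is the midpoint of BK ⇒ G = (1/2, 1/2)
2. T is the centroid of triangle GBP ⇒ T = (1/2, 1/6)
2·[BPT] = -1/6, 2·[GPB] = 1/2
[BPT]:[GPB] = -1/6:1/2 = -1/3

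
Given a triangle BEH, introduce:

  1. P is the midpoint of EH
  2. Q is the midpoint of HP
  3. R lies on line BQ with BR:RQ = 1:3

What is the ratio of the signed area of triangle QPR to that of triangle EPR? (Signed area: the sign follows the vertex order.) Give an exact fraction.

[QPR]:[EPR] = -1/2

Choose coordinates B = (0, 0), E = (1, 0), H = (0, 1).
1. P is the midpoint of EH ⇒ P = (1/2, 1/2)
2. Q is the midpoint of HP ⇒ Q = (1/4, 3/4)
3. R lies on line BQ with BR:RQ = 1:3 ⇒ R = (1/16, 3/16)
2·[QPR] = -3/16, 2·[EPR] = 3/8
[QPR]:[EPR] = -3/16:3/8 = -1/2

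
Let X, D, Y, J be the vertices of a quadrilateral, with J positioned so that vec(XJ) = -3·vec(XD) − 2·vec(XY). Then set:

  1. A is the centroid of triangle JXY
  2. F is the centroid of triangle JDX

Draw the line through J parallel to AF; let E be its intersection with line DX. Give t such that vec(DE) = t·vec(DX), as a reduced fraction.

t = 6

Assign X = (0, 0), D = (1, 0), Y = (0, 1), J = (-3, -2) — the answer is frame-independent, so this choice is without loss of generality.
1. A is the centroid of triangle JXY ⇒ A = (-1, -1/3)
2. F is the centroid of triangle JDX ⇒ F = (-2/3, -2/3)
through J parallel to AF: direction (1/3, -1/3); meets DX at E = (-5, 0)
E = D + t·(X−D) with t = 6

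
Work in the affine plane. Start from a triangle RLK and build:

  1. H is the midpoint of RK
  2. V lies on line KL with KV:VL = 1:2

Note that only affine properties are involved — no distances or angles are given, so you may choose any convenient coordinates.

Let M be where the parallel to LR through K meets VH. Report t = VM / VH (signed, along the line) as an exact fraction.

Set R = (0, 0), L = (1, 0), K = (0, 1); any affine frame gives the same invariant.
1. H is the midpoint of RK ⇒ H = (0, 1/2)
2. V lies on line KL with KV:VL = 1:2 ⇒ V = (1/3, 2/3)
through K parallel to LR: direction (-1, 0); meets VH at M = (1, 1)
M = V + t·(H−V) with t = -2

t = -2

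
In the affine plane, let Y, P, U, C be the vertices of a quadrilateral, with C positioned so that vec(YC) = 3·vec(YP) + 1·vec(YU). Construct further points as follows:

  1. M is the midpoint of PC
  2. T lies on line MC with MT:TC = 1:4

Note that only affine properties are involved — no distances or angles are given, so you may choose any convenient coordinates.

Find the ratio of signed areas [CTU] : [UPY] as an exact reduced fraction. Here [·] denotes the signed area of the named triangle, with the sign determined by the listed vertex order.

Set Y = (0, 0), P = (1, 0), U = (0, 1), C = (3, 1); any affine frame gives the same invariant.
1. M is the midpoint of PC ⇒ M = (2, 1/2)
2. T lies on line MC with MT:TC = 1:4 ⇒ T = (11/5, 3/5)
2·[CTU] = -6/5, 2·[UPY] = -1
[CTU]:[UPY] = -6/5:-1 = 6/5

[CTU]:[UPY] = 6/5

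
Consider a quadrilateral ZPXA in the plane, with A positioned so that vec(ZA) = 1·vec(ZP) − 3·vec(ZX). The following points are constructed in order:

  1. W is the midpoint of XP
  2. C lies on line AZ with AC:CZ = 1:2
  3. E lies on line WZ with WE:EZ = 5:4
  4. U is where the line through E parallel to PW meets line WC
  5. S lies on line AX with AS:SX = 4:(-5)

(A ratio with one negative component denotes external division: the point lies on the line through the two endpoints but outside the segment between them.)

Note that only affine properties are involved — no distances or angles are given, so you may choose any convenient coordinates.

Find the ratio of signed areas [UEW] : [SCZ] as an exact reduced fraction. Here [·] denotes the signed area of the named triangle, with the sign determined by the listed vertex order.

[UEW]:[SCZ] = -25/378

Assign Z = (0, 0), P = (1, 0), X = (0, 1), A = (1, -3) — the answer is frame-independent, so this choice is without loss of generality.
1. W is the midpoint of XP ⇒ W = (1/2, 1/2)
2. C lies on line AZ with AC:CZ = 1:2 ⇒ C = (2/3, -2)
3. E lies on line WZ with WE:EZ = 5:4 ⇒ E = (2/9, 2/9)
4. U is where the line through E parallel to PW meets line WC ⇒ U = (34/63, -2/21)
5. S lies on line AX with AS:SX = 4:(-5) ⇒ S = (5, -19)
2·[UEW] = -100/567, 2·[SCZ] = 8/3
[UEW]:[SCZ] = -100/567:8/3 = -25/378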